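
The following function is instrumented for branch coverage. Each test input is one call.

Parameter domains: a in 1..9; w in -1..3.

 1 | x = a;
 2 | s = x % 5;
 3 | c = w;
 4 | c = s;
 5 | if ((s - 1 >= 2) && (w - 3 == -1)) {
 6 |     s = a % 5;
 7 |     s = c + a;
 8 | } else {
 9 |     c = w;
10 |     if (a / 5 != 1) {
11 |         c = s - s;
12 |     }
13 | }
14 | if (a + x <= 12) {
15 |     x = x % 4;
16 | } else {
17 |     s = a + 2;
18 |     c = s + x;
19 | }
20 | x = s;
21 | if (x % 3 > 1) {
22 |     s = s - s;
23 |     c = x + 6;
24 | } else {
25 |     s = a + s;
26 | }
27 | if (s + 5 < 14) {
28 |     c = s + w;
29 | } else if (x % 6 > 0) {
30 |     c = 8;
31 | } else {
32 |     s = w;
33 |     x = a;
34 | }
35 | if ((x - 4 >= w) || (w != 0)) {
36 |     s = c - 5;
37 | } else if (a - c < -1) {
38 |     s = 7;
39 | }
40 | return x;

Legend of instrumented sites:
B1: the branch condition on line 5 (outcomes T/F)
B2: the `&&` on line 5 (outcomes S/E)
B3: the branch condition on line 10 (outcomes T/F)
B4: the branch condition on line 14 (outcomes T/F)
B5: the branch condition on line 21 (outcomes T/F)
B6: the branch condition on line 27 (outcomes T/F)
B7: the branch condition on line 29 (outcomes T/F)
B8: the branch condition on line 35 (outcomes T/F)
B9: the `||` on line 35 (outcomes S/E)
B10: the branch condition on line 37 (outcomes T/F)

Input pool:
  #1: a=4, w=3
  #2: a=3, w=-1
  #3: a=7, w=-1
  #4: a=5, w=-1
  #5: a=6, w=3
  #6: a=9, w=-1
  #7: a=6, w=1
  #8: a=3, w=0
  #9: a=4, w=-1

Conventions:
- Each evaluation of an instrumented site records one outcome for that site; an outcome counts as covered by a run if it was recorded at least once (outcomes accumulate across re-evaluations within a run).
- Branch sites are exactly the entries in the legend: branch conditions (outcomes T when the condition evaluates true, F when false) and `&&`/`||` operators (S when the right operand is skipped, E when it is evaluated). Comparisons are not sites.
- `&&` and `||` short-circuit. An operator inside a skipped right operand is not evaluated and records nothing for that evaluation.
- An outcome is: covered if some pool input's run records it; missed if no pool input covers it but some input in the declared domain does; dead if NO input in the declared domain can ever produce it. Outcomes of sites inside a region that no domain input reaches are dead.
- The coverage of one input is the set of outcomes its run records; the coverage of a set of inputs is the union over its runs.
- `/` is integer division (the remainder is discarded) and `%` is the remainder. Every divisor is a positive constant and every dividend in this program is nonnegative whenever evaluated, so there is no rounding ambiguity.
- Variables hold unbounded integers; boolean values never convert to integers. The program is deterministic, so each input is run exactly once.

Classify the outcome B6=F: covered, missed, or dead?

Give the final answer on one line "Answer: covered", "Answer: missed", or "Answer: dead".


B6=F is recorded by pool input(s) 3 -> covered
Answer: covered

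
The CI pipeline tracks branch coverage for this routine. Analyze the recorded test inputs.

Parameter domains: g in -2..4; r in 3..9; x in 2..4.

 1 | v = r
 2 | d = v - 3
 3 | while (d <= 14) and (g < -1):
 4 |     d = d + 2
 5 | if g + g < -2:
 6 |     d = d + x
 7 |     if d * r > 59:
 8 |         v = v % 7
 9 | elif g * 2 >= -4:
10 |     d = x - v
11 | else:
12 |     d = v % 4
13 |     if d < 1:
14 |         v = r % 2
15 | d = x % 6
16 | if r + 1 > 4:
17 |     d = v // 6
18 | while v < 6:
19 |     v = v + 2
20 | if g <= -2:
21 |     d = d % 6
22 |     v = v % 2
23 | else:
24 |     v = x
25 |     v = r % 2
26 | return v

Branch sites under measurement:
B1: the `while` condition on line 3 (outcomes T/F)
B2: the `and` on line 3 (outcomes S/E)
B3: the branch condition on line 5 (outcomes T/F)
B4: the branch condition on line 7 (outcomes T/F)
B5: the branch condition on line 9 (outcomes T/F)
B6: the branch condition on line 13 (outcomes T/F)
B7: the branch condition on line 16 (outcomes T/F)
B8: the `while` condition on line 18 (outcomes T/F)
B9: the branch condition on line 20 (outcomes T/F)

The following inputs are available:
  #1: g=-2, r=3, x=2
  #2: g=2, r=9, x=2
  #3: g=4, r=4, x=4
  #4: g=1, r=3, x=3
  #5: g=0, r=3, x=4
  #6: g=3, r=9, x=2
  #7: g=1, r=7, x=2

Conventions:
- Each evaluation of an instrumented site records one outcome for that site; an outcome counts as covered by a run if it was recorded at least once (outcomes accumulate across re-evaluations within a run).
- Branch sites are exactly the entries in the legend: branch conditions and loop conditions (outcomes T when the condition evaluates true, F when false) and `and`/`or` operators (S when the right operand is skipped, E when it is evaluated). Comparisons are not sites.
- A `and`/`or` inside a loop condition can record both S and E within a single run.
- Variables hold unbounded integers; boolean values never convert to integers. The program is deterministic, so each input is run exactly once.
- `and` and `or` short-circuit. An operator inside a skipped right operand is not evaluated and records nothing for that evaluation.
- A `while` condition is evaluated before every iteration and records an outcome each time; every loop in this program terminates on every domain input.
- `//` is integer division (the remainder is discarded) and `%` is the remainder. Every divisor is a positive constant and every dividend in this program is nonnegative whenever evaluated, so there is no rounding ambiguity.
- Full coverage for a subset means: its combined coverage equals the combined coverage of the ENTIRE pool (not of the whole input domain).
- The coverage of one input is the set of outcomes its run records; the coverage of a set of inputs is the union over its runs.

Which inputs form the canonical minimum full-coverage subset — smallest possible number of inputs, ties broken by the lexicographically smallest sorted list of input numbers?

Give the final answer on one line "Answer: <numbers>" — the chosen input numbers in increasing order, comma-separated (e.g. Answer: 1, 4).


input #1, g=-2, r=3, x=2: events B2->E, B1->T, B2->E, B1->T, B2->E, B1->T, B2->E, B1->T, B2->E, B1->T, B2->E, B1->T, B2->E, B1->T, ...; outcomes B1=T, B1=F, B2=S, B2=E, B3=T, B4=F, B7=F, B8=T, B8=F, B9=T
input #2, g=2, r=9, x=2: events B2->E, B1->F, B3->F, B5->T, B7->T, B8->F, B9->F; outcomes B1=F, B2=E, B3=F, B5=T, B7=T, B8=F, B9=F
input #3, g=4, r=4, x=4: events B2->E, B1->F, B3->F, B5->T, B7->T, B8->T, B8->F, B9->F; outcomes B1=F, B2=E, B3=F, B5=T, B7=T, B8=T, B8=F, B9=F
input #4, g=1, r=3, x=3: events B2->E, B1->F, B3->F, B5->T, B7->F, B8->T, B8->T, B8->F, B9->F; outcomes B1=F, B2=E, B3=F, B5=T, B7=F, B8=T, B8=F, B9=F
input #5, g=0, r=3, x=4: events B2->E, B1->F, B3->F, B5->T, B7->F, B8->T, B8->T, B8->F, B9->F; outcomes B1=F, B2=E, B3=F, B5=T, B7=F, B8=T, B8=F, B9=F
input #6, g=3, r=9, x=2: events B2->E, B1->F, B3->F, B5->T, B7->T, B8->F, B9->F; outcomes B1=F, B2=E, B3=F, B5=T, B7=T, B8=F, B9=F
input #7, g=1, r=7, x=2: events B2->E, B1->F, B3->F, B5->T, B7->T, B8->F, B9->F; outcomes B1=F, B2=E, B3=F, B5=T, B7=T, B8=F, B9=F
together the pool reaches 14 outcomes: B1=T, B1=F, B2=S, B2=E, B3=T, B3=F, B4=F, B5=T, B7=T, B7=F, B8=T, B8=F, B9=T, B9=F
every size-1 subset falls short of the 14 outcomes (best: 10/14)
inputs {1, 2} (size 2) cover everything; no size-2 subset with a lexicographically smaller index list covers all 14
Answer: 1, 2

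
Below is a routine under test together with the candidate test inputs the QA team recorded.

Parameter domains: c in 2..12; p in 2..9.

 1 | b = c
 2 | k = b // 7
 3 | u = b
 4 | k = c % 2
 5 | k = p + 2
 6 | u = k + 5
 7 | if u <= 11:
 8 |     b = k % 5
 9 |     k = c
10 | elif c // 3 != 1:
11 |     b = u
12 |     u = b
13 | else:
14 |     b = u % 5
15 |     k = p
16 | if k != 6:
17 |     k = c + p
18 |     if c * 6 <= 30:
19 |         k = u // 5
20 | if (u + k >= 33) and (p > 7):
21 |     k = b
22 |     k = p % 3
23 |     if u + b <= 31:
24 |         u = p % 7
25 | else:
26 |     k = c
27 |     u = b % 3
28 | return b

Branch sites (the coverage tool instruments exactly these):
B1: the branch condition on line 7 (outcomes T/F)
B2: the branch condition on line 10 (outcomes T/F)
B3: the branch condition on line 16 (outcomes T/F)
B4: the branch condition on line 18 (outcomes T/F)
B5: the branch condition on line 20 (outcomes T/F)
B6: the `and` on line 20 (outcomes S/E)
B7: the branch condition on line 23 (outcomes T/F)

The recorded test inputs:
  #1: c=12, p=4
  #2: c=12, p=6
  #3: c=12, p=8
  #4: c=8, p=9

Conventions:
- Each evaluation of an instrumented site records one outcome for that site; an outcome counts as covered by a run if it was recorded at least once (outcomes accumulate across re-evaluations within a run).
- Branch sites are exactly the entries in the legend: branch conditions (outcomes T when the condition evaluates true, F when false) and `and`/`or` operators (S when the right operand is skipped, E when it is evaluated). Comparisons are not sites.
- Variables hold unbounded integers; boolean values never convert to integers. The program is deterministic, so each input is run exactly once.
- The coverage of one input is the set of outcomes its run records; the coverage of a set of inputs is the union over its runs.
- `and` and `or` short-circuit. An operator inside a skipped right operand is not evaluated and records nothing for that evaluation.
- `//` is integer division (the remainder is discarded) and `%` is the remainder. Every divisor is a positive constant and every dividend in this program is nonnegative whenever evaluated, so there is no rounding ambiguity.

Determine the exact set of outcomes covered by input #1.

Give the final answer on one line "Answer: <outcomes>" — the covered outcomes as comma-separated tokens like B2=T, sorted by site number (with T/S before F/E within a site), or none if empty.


Simulating input #1 (c=12, p=4) step by step:
  B1->T, B3->T, B4->F, B6->S, B5->F
distinct outcomes covered: B1=T, B3=T, B4=F, B5=F, B6=S
Answer: B1=T, B3=T, B4=F, B5=F, B6=S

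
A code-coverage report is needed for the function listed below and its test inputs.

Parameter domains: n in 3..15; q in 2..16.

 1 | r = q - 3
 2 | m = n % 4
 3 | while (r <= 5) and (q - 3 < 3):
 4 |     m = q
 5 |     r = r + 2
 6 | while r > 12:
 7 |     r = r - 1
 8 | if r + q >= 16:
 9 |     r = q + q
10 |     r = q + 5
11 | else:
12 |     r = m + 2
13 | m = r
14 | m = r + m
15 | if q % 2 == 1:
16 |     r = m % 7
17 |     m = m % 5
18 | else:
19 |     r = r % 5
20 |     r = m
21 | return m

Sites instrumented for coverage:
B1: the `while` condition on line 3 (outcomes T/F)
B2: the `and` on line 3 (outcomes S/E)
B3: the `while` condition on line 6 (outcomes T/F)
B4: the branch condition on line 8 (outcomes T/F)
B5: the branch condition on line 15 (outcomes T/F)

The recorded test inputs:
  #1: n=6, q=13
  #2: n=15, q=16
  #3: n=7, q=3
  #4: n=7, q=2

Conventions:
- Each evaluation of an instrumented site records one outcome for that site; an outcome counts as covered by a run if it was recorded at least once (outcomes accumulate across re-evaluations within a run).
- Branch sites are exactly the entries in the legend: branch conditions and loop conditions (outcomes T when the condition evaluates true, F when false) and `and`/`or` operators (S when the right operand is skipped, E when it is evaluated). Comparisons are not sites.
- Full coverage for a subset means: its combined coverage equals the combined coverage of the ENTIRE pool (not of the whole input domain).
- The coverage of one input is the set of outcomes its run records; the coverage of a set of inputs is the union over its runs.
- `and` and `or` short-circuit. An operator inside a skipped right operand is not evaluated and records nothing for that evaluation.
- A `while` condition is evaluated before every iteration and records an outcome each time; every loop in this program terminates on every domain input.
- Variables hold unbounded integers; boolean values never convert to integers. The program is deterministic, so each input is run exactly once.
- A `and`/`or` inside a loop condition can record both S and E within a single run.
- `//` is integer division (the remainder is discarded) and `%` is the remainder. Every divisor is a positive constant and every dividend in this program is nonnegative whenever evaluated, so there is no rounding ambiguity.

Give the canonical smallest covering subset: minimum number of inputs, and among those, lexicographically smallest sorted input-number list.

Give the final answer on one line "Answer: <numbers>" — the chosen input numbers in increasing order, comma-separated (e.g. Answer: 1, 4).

input #1, n=6, q=13: events B2->S, B1->F, B3->F, B4->T, B5->T; outcomes B1=F, B2=S, B3=F, B4=T, B5=T
input #2, n=15, q=16: events B2->S, B1->F, B3->T, B3->F, B4->T, B5->F; outcomes B1=F, B2=S, B3=T, B3=F, B4=T, B5=F
input #3, n=7, q=3: events B2->E, B1->T, B2->E, B1->T, B2->E, B1->T, B2->S, B1->F, B3->F, B4->F, B5->T; outcomes B1=T, B1=F, B2=S, B2=E, B3=F, B4=F, B5=T
input #4, n=7, q=2: events B2->E, B1->T, B2->E, B1->T, B2->E, B1->T, B2->E, B1->T, B2->S, B1->F, B3->F, B4->F, B5->F; outcomes B1=T, B1=F, B2=S, B2=E, B3=F, B4=F, B5=F
together the pool reaches 10 outcomes: B1=T, B1=F, B2=S, B2=E, B3=T, B3=F, B4=T, B4=F, B5=T, B5=F
size 1 is not enough: best union over all size-1 subsets is 7/10
size 2: inputs {2, 3} cover all 10 outcomes, and no lexicographically smaller subset of this size does

Answer: 2, 3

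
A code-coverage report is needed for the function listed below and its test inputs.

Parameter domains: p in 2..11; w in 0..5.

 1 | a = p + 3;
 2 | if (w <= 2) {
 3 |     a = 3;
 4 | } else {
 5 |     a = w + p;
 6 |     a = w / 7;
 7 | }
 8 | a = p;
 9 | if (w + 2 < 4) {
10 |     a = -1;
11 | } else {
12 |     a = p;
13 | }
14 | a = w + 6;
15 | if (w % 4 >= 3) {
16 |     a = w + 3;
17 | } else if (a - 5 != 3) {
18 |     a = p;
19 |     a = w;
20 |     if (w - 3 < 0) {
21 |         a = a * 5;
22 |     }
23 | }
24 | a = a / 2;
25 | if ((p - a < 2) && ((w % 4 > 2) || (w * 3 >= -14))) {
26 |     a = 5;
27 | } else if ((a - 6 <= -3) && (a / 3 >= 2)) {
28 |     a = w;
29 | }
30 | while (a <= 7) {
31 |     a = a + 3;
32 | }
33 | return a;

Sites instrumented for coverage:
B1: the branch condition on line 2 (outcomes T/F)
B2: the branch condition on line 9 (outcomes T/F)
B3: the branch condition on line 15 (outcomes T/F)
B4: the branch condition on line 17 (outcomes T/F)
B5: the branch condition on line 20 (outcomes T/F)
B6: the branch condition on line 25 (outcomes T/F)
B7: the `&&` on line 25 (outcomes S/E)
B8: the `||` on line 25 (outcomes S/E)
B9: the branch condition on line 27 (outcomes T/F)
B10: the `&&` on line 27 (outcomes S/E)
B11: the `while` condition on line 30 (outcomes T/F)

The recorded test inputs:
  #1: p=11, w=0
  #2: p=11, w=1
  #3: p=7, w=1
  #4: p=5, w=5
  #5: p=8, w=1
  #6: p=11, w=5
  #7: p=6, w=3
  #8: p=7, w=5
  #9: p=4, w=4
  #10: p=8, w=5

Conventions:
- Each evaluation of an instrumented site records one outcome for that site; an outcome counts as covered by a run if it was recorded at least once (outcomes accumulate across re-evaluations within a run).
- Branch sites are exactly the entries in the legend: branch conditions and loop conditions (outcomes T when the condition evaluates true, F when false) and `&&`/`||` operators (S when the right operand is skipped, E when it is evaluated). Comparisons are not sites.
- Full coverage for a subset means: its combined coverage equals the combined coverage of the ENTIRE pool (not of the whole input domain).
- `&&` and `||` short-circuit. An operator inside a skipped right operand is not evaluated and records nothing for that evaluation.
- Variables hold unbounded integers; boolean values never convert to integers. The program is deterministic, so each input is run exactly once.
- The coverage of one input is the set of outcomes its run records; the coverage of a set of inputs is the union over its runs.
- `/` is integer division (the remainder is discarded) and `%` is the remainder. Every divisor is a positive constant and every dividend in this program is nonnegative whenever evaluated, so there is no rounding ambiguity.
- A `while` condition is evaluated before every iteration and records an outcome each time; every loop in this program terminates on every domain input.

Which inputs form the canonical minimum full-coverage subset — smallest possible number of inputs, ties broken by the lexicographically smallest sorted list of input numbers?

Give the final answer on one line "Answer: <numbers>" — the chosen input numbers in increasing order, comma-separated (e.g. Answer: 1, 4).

input #1 (p=11, w=0): covers B1=T, B2=T, B3=F, B4=T, B5=T, B6=F, B7=S, B9=F, B10=E, B11=T, B11=F
input #2 (p=11, w=1): covers B1=T, B2=T, B3=F, B4=T, B5=T, B6=F, B7=S, B9=F, B10=E, B11=T, B11=F
input #3 (p=7, w=1): covers B1=T, B2=T, B3=F, B4=T, B5=T, B6=F, B7=S, B9=F, B10=E, B11=T, B11=F
input #4 (p=5, w=5): covers B1=F, B2=F, B3=F, B4=T, B5=F, B6=F, B7=S, B9=F, B10=E, B11=T, B11=F
input #5 (p=8, w=1): covers B1=T, B2=T, B3=F, B4=T, B5=T, B6=F, B7=S, B9=F, B10=E, B11=T, B11=F
input #6 (p=11, w=5): covers B1=F, B2=F, B3=F, B4=T, B5=F, B6=F, B7=S, B9=F, B10=E, B11=T, B11=F
input #7 (p=6, w=3): covers B1=F, B2=F, B3=T, B6=F, B7=S, B9=F, B10=E, B11=T, B11=F
input #8 (p=7, w=5): covers B1=F, B2=F, B3=F, B4=T, B5=F, B6=F, B7=S, B9=F, B10=E, B11=T, B11=F
input #9 (p=4, w=4): covers B1=F, B2=F, B3=F, B4=T, B5=F, B6=F, B7=S, B9=F, B10=E, B11=T, B11=F
input #10 (p=8, w=5): covers B1=F, B2=F, B3=F, B4=T, B5=F, B6=F, B7=S, B9=F, B10=E, B11=T, B11=F
pool-wide coverage (15 outcomes): B1=T, B1=F, B2=T, B2=F, B3=T, B3=F, B4=T, B5=T, B5=F, B6=F, B7=S, B9=F, B10=E, B11=T, B11=F
checked all size-1 subsets: none covers 15 outcomes (max 11/15)
checked all size-2 subsets: none covers 15 outcomes (max 14/15)
the canonical winner is {1, 4, 7}: size 3, full 15-outcome coverage, earliest index list among size-3 covers

Answer: 1, 4, 7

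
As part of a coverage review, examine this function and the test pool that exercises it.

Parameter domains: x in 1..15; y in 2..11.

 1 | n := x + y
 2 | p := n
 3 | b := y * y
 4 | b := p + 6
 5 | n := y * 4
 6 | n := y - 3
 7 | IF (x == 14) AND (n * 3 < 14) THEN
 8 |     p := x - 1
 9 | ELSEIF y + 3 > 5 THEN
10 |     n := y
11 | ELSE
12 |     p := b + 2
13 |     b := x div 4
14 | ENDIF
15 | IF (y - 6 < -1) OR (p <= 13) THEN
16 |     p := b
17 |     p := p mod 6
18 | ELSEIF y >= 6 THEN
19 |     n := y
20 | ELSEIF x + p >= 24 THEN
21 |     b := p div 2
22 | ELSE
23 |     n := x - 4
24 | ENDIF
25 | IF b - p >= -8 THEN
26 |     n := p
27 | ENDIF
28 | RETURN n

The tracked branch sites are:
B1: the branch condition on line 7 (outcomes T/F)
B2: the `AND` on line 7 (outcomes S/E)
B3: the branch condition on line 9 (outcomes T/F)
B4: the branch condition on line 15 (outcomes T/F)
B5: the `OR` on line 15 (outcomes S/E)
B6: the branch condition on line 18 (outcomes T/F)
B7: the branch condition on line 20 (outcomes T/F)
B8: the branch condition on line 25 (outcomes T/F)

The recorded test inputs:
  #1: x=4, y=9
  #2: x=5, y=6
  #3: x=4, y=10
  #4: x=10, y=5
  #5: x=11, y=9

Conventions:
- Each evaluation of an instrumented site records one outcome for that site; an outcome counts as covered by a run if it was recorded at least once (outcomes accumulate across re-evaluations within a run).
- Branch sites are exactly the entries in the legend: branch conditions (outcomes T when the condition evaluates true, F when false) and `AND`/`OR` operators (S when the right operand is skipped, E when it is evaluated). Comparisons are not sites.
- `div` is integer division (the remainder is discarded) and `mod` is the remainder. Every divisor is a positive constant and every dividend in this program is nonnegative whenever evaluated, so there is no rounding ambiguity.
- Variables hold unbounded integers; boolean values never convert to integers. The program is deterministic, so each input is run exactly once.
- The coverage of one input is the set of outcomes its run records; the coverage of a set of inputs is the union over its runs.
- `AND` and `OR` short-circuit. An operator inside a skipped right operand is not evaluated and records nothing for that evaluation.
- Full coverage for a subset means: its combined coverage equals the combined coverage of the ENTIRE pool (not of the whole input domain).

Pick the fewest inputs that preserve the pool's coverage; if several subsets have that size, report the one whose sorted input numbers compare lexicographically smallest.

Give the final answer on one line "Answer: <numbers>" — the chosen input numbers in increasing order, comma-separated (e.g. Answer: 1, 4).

test 1 (x=4, y=9) hits B1=F, B2=S, B3=T, B4=T, B5=E, B8=T
test 2 (x=5, y=6) hits B1=F, B2=S, B3=T, B4=T, B5=E, B8=T
test 3 (x=4, y=10) hits B1=F, B2=S, B3=T, B4=F, B5=E, B6=T, B8=T
test 4 (x=10, y=5) hits B1=F, B2=S, B3=T, B4=F, B5=E, B6=F, B7=T, B8=T
test 5 (x=11, y=9) hits B1=F, B2=S, B3=T, B4=F, B5=E, B6=T, B8=T
pool-wide coverage (10 outcomes): B1=F, B2=S, B3=T, B4=T, B4=F, B5=E, B6=T, B6=F, B7=T, B8=T
every size-1 subset falls short of the 10 outcomes (best: 8/10)
every size-2 subset falls short of the 10 outcomes (best: 9/10)
at size 3, {1, 3, 4} reaches all 10 outcomes; every lexicographically earlier size-3 subset fails

Answer: 1, 3, 4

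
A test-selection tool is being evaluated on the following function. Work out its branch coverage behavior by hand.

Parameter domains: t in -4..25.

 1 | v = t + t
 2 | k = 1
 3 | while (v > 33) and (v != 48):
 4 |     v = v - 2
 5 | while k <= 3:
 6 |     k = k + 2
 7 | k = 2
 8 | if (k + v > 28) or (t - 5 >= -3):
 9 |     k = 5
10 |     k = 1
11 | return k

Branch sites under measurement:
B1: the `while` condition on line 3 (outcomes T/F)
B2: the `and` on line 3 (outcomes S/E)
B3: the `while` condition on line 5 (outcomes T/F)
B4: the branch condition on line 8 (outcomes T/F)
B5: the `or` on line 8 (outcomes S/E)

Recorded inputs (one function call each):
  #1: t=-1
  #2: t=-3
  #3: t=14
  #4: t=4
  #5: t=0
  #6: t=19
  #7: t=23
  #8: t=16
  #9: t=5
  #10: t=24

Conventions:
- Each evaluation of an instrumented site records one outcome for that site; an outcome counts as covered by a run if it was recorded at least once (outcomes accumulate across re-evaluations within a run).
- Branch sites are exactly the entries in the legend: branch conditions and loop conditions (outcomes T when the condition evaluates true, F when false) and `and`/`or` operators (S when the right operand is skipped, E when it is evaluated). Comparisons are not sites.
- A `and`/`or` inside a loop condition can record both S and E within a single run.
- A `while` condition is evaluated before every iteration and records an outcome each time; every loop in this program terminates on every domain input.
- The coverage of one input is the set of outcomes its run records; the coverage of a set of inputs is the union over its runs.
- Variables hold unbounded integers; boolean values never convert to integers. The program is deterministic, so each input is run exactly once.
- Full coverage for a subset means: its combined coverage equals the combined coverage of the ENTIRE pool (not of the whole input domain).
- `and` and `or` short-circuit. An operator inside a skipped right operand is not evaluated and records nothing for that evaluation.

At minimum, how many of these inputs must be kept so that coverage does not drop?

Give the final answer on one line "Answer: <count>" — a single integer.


run #1 (t=-1) runs B2->S, B1->F, B3->T, B3->T, B3->F, B5->E, B4->F; records B1=F, B2=S, B3=T, B3=F, B4=F, B5=E
run #2 (t=-3) runs B2->S, B1->F, B3->T, B3->T, B3->F, B5->E, B4->F; records B1=F, B2=S, B3=T, B3=F, B4=F, B5=E
run #3 (t=14) runs B2->S, B1->F, B3->T, B3->T, B3->F, B5->S, B4->T; records B1=F, B2=S, B3=T, B3=F, B4=T, B5=S
run #4 (t=4) runs B2->S, B1->F, B3->T, B3->T, B3->F, B5->E, B4->T; records B1=F, B2=S, B3=T, B3=F, B4=T, B5=E
run #5 (t=0) runs B2->S, B1->F, B3->T, B3->T, B3->F, B5->E, B4->F; records B1=F, B2=S, B3=T, B3=F, B4=F, B5=E
run #6 (t=19) runs B2->E, B1->T, B2->E, B1->T, B2->E, B1->T, B2->S, B1->F, B3->T, B3->T, B3->F, B5->S, B4->T; records B1=T, B1=F, B2=S, B2=E, B3=T, B3=F, B4=T, B5=S
run #7 (t=23) runs B2->E, B1->T, B2->E, B1->T, B2->E, B1->T, B2->E, B1->T, B2->E, B1->T, B2->E, B1->T, B2->E, B1->T, ...; records B1=T, B1=F, B2=S, B2=E, B3=T, B3=F, B4=T, B5=S
run #8 (t=16) runs B2->S, B1->F, B3->T, B3->T, B3->F, B5->S, B4->T; records B1=F, B2=S, B3=T, B3=F, B4=T, B5=S
run #9 (t=5) runs B2->S, B1->F, B3->T, B3->T, B3->F, B5->E, B4->T; records B1=F, B2=S, B3=T, B3=F, B4=T, B5=E
run #10 (t=24) runs B2->E, B1->F, B3->T, B3->T, B3->F, B5->S, B4->T; records B1=F, B2=E, B3=T, B3=F, B4=T, B5=S
the full pool covers 10 outcomes: B1=T, B1=F, B2=S, B2=E, B3=T, B3=F, B4=T, B4=F, B5=S, B5=E
checked all size-1 subsets: none covers 10 outcomes (max 8/10)
the canonical winner is {1, 6}: size 2, full 10-outcome coverage, earliest index list among size-2 covers
Answer: 2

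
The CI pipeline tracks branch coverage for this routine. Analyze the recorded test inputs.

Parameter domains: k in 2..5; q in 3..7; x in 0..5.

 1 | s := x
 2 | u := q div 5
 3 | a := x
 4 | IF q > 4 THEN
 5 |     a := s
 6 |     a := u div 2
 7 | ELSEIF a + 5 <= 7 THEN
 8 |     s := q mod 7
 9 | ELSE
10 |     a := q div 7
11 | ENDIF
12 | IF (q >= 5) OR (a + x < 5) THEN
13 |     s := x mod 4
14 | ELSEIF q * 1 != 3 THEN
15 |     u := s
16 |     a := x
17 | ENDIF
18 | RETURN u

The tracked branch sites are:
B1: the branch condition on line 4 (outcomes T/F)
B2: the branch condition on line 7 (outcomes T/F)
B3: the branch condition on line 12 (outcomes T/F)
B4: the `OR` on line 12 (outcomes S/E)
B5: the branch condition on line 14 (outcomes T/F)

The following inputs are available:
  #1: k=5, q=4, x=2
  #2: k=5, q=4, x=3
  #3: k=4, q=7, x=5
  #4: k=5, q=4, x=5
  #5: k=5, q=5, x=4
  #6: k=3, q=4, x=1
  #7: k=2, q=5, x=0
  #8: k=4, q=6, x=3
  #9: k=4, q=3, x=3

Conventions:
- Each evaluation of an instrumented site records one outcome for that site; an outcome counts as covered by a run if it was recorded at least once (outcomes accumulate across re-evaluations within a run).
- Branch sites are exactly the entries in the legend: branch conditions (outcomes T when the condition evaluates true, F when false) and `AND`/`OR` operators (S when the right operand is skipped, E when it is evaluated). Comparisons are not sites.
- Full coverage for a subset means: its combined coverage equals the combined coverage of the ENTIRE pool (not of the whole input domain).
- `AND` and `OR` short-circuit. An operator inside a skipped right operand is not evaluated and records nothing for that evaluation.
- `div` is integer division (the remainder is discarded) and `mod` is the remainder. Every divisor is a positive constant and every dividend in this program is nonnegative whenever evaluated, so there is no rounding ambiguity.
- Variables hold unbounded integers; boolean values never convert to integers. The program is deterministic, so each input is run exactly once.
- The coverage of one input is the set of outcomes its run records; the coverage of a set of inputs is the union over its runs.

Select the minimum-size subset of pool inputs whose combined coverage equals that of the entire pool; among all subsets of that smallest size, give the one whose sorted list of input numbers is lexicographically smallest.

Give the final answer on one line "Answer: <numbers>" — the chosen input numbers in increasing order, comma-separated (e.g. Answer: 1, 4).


#1 (k=5, q=4, x=2) -> B1->F, B2->T, B4->E, B3->T; covered: B1=F, B2=T, B3=T, B4=E
#2 (k=5, q=4, x=3) -> B1->F, B2->F, B4->E, B3->T; covered: B1=F, B2=F, B3=T, B4=E
#3 (k=4, q=7, x=5) -> B1->T, B4->S, B3->T; covered: B1=T, B3=T, B4=S
#4 (k=5, q=4, x=5) -> B1->F, B2->F, B4->E, B3->F, B5->T; covered: B1=F, B2=F, B3=F, B4=E, B5=T
#5 (k=5, q=5, x=4) -> B1->T, B4->S, B3->T; covered: B1=T, B3=T, B4=S
#6 (k=3, q=4, x=1) -> B1->F, B2->T, B4->E, B3->T; covered: B1=F, B2=T, B3=T, B4=E
#7 (k=2, q=5, x=0) -> B1->T, B4->S, B3->T; covered: B1=T, B3=T, B4=S
#8 (k=4, q=6, x=3) -> B1->T, B4->S, B3->T; covered: B1=T, B3=T, B4=S
#9 (k=4, q=3, x=3) -> B1->F, B2->F, B4->E, B3->T; covered: B1=F, B2=F, B3=T, B4=E
pool-wide coverage (9 outcomes): B1=T, B1=F, B2=T, B2=F, B3=T, B3=F, B4=S, B4=E, B5=T
size 1 is not enough: best union over all size-1 subsets is 5/9
size 2 is not enough: best union over all size-2 subsets is 8/9
size 3: inputs {1, 3, 4} cover all 9 outcomes, and no lexicographically smaller subset of this size does
Answer: 1, 3, 4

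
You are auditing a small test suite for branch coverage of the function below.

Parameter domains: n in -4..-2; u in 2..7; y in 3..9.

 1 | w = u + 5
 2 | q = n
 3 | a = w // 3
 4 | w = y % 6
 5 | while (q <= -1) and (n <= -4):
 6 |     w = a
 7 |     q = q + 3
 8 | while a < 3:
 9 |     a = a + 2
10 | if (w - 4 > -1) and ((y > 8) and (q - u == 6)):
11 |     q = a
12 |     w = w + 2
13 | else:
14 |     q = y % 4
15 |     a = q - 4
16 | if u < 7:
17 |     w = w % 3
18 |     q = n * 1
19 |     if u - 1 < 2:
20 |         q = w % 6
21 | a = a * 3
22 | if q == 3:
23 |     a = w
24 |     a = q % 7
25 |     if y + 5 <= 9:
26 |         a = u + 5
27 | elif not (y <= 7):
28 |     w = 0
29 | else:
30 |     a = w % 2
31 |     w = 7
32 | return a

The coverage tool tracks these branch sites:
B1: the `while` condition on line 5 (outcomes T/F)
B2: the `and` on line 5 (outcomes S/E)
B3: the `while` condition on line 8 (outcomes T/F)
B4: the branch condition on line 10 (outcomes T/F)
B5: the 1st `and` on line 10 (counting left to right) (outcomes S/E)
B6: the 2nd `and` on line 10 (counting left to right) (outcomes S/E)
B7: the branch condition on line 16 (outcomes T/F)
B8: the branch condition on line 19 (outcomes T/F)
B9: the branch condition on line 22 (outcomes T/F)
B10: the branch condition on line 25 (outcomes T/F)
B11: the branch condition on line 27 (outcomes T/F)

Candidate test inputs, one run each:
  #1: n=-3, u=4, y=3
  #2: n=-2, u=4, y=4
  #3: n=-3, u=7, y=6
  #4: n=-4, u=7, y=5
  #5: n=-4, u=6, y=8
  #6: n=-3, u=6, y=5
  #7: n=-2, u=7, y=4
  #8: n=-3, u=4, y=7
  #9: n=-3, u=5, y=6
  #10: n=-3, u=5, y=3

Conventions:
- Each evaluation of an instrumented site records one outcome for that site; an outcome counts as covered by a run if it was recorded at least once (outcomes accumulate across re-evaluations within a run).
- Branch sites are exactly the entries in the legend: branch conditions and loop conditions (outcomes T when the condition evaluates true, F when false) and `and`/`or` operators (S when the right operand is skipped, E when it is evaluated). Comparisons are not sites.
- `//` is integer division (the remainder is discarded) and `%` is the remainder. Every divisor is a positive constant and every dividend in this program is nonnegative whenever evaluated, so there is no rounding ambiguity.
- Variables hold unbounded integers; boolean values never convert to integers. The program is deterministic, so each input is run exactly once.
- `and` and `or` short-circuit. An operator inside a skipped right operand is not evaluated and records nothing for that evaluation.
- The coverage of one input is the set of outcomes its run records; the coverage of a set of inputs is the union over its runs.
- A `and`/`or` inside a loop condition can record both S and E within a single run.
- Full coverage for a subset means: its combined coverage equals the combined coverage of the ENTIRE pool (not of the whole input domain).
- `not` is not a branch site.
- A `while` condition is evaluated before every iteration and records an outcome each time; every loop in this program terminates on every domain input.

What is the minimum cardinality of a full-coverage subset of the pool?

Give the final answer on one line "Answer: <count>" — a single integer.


input #1, n=-3, u=4, y=3: events B2->E, B1->F, B3->F, B5->S, B4->F, B7->T, B8->F, B9->F, B11->F; outcomes B1=F, B2=E, B3=F, B4=F, B5=S, B7=T, B8=F, B9=F, B11=F
input #2, n=-2, u=4, y=4: events B2->E, B1->F, B3->F, B5->E, B6->S, B4->F, B7->T, B8->F, B9->F, B11->F; outcomes B1=F, B2=E, B3=F, B4=F, B5=E, B6=S, B7=T, B8=F, B9=F, B11=F
input #3, n=-3, u=7, y=6: events B2->E, B1->F, B3->F, B5->S, B4->F, B7->F, B9->F, B11->F; outcomes B1=F, B2=E, B3=F, B4=F, B5=S, B7=F, B9=F, B11=F
input #4, n=-4, u=7, y=5: events B2->E, B1->T, B2->E, B1->T, B2->S, B1->F, B3->F, B5->E, B6->S, B4->F, B7->F, B9->F, B11->F; outcomes B1=T, B1=F, B2=S, B2=E, B3=F, B4=F, B5=E, B6=S, B7=F, B9=F, B11=F
input #5, n=-4, u=6, y=8: events B2->E, B1->T, B2->E, B1->T, B2->S, B1->F, B3->F, B5->S, B4->F, B7->T, B8->F, B9->F, B11->T; outcomes B1=T, B1=F, B2=S, B2=E, B3=F, B4=F, B5=S, B7=T, B8=F, B9=F, B11=T
input #6, n=-3, u=6, y=5: events B2->E, B1->F, B3->F, B5->E, B6->S, B4->F, B7->T, B8->F, B9->F, B11->F; outcomes B1=F, B2=E, B3=F, B4=F, B5=E, B6=S, B7=T, B8=F, B9=F, B11=F
input #7, n=-2, u=7, y=4: events B2->E, B1->F, B3->F, B5->E, B6->S, B4->F, B7->F, B9->F, B11->F; outcomes B1=F, B2=E, B3=F, B4=F, B5=E, B6=S, B7=F, B9=F, B11=F
input #8, n=-3, u=4, y=7: events B2->E, B1->F, B3->F, B5->S, B4->F, B7->T, B8->F, B9->F, B11->F; outcomes B1=F, B2=E, B3=F, B4=F, B5=S, B7=T, B8=F, B9=F, B11=F
input #9, n=-3, u=5, y=6: events B2->E, B1->F, B3->F, B5->S, B4->F, B7->T, B8->F, B9->F, B11->F; outcomes B1=F, B2=E, B3=F, B4=F, B5=S, B7=T, B8=F, B9=F, B11=F
input #10, n=-3, u=5, y=3: events B2->E, B1->F, B3->F, B5->S, B4->F, B7->T, B8->F, B9->F, B11->F; outcomes B1=F, B2=E, B3=F, B4=F, B5=S, B7=T, B8=F, B9=F, B11=F
together the pool reaches 15 outcomes: B1=T, B1=F, B2=S, B2=E, B3=F, B4=F, B5=S, B5=E, B6=S, B7=T, B7=F, B8=F, B9=F, B11=T, B11=F
size 1 is not enough: best union over all size-1 subsets is 11/15
size 2: inputs {4, 5} cover all 15 outcomes, and no lexicographically smaller subset of this size does
Answer: 2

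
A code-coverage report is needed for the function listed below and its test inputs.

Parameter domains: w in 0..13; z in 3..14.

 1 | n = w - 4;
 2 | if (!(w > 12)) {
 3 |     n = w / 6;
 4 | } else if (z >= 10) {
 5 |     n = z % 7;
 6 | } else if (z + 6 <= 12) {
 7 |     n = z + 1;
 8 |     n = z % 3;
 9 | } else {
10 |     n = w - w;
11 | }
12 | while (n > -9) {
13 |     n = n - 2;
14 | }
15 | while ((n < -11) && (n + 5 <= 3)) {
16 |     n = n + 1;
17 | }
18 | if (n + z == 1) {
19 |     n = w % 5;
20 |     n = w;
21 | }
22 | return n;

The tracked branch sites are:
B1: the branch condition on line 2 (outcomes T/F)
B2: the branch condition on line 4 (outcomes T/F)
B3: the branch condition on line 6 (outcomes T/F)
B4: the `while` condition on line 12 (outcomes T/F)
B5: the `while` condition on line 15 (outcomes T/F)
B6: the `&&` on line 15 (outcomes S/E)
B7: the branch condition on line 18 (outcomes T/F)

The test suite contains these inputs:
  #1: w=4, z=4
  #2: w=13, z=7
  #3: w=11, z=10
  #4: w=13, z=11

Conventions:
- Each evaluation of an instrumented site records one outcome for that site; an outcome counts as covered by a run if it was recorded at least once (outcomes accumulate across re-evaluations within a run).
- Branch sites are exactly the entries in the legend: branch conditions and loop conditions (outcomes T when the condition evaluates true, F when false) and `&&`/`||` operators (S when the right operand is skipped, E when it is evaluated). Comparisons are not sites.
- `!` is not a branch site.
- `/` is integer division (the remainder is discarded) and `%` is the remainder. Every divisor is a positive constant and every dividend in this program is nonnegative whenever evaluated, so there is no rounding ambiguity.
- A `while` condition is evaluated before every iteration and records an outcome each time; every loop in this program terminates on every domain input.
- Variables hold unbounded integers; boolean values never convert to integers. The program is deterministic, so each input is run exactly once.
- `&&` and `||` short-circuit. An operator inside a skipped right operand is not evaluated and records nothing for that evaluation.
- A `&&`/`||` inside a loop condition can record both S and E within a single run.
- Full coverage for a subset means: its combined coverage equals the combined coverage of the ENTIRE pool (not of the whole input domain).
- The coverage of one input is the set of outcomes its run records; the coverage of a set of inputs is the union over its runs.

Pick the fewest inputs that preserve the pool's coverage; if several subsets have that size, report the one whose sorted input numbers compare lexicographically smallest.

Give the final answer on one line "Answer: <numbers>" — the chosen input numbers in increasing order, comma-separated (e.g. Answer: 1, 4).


run #1 (w=4, z=4) runs B1->T, B4->T, B4->T, B4->T, B4->T, B4->T, B4->F, B6->S, B5->F, B7->F; records B1=T, B4=T, B4=F, B5=F, B6=S, B7=F
run #2 (w=13, z=7) runs B1->F, B2->F, B3->F, B4->T, B4->T, B4->T, B4->T, B4->T, B4->F, B6->S, B5->F, B7->F; records B1=F, B2=F, B3=F, B4=T, B4=F, B5=F, B6=S, B7=F
run #3 (w=11, z=10) runs B1->T, B4->T, B4->T, B4->T, B4->T, B4->T, B4->F, B6->S, B5->F, B7->T; records B1=T, B4=T, B4=F, B5=F, B6=S, B7=T
run #4 (w=13, z=11) runs B1->F, B2->T, B4->T, B4->T, B4->T, B4->T, B4->T, B4->T, B4->T, B4->F, B6->S, B5->F, B7->T; records B1=F, B2=T, B4=T, B4=F, B5=F, B6=S, B7=T
pool-wide coverage (11 outcomes): B1=T, B1=F, B2=T, B2=F, B3=F, B4=T, B4=F, B5=F, B6=S, B7=T, B7=F
checked all size-1 subsets: none covers 11 outcomes (max 8/11)
checked all size-2 subsets: none covers 11 outcomes (max 10/11)
the canonical winner is {1, 2, 4}: size 3, full 11-outcome coverage, earliest index list among size-3 covers
Answer: 1, 2, 4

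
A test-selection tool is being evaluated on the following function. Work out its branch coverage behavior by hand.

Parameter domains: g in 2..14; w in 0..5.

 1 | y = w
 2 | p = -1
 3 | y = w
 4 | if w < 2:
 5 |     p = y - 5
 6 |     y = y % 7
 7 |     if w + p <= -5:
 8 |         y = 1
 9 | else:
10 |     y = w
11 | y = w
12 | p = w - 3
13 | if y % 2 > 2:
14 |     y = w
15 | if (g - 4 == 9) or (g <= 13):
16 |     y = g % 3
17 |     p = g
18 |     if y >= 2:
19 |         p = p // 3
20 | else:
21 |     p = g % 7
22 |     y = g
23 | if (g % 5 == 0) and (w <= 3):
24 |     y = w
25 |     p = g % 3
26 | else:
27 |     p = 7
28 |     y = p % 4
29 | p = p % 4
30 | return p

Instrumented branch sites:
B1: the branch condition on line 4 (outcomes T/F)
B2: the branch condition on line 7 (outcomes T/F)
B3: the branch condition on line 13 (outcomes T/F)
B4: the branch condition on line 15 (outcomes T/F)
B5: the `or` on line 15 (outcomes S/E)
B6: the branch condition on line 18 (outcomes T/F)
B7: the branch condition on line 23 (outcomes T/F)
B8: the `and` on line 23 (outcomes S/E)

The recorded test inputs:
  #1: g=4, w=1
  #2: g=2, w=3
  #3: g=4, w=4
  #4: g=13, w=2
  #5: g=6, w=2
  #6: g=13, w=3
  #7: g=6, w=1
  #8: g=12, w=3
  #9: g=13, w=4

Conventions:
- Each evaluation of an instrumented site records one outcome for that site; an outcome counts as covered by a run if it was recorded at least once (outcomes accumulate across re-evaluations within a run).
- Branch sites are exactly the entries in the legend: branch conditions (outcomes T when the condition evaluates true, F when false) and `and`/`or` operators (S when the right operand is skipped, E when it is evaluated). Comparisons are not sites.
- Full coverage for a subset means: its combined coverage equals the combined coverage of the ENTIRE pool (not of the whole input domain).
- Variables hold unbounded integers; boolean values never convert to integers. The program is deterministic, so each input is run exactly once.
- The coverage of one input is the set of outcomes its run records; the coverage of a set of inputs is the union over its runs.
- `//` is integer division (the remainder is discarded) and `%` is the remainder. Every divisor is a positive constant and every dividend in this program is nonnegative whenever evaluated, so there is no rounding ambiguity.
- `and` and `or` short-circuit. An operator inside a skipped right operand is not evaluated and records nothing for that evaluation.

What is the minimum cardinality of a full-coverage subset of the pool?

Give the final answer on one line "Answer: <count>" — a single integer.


#1 (g=4, w=1) -> B1->T, B2->F, B3->F, B5->E, B4->T, B6->F, B8->S, B7->F; covered: B1=T, B2=F, B3=F, B4=T, B5=E, B6=F, B7=F, B8=S
#2 (g=2, w=3) -> B1->F, B3->F, B5->E, B4->T, B6->T, B8->S, B7->F; covered: B1=F, B3=F, B4=T, B5=E, B6=T, B7=F, B8=S
#3 (g=4, w=4) -> B1->F, B3->F, B5->E, B4->T, B6->F, B8->S, B7->F; covered: B1=F, B3=F, B4=T, B5=E, B6=F, B7=F, B8=S
#4 (g=13, w=2) -> B1->F, B3->F, B5->S, B4->T, B6->F, B8->S, B7->F; covered: B1=F, B3=F, B4=T, B5=S, B6=F, B7=F, B8=S
#5 (g=6, w=2) -> B1->F, B3->F, B5->E, B4->T, B6->F, B8->S, B7->F; covered: B1=F, B3=F, B4=T, B5=E, B6=F, B7=F, B8=S
#6 (g=13, w=3) -> B1->F, B3->F, B5->S, B4->T, B6->F, B8->S, B7->F; covered: B1=F, B3=F, B4=T, B5=S, B6=F, B7=F, B8=S
#7 (g=6, w=1) -> B1->T, B2->F, B3->F, B5->E, B4->T, B6->F, B8->S, B7->F; covered: B1=T, B2=F, B3=F, B4=T, B5=E, B6=F, B7=F, B8=S
#8 (g=12, w=3) -> B1->F, B3->F, B5->E, B4->T, B6->F, B8->S, B7->F; covered: B1=F, B3=F, B4=T, B5=E, B6=F, B7=F, B8=S
#9 (g=13, w=4) -> B1->F, B3->F, B5->S, B4->T, B6->F, B8->S, B7->F; covered: B1=F, B3=F, B4=T, B5=S, B6=F, B7=F, B8=S
union over all inputs: B1=T, B1=F, B2=F, B3=F, B4=T, B5=S, B5=E, B6=T, B6=F, B7=F, B8=S (11 outcomes)
size 1 is not enough: best union over all size-1 subsets is 8/11
size 2 is not enough: best union over all size-2 subsets is 10/11
the canonical winner is {1, 2, 4}: size 3, full 11-outcome coverage, earliest index list among size-3 covers
Answer: 3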